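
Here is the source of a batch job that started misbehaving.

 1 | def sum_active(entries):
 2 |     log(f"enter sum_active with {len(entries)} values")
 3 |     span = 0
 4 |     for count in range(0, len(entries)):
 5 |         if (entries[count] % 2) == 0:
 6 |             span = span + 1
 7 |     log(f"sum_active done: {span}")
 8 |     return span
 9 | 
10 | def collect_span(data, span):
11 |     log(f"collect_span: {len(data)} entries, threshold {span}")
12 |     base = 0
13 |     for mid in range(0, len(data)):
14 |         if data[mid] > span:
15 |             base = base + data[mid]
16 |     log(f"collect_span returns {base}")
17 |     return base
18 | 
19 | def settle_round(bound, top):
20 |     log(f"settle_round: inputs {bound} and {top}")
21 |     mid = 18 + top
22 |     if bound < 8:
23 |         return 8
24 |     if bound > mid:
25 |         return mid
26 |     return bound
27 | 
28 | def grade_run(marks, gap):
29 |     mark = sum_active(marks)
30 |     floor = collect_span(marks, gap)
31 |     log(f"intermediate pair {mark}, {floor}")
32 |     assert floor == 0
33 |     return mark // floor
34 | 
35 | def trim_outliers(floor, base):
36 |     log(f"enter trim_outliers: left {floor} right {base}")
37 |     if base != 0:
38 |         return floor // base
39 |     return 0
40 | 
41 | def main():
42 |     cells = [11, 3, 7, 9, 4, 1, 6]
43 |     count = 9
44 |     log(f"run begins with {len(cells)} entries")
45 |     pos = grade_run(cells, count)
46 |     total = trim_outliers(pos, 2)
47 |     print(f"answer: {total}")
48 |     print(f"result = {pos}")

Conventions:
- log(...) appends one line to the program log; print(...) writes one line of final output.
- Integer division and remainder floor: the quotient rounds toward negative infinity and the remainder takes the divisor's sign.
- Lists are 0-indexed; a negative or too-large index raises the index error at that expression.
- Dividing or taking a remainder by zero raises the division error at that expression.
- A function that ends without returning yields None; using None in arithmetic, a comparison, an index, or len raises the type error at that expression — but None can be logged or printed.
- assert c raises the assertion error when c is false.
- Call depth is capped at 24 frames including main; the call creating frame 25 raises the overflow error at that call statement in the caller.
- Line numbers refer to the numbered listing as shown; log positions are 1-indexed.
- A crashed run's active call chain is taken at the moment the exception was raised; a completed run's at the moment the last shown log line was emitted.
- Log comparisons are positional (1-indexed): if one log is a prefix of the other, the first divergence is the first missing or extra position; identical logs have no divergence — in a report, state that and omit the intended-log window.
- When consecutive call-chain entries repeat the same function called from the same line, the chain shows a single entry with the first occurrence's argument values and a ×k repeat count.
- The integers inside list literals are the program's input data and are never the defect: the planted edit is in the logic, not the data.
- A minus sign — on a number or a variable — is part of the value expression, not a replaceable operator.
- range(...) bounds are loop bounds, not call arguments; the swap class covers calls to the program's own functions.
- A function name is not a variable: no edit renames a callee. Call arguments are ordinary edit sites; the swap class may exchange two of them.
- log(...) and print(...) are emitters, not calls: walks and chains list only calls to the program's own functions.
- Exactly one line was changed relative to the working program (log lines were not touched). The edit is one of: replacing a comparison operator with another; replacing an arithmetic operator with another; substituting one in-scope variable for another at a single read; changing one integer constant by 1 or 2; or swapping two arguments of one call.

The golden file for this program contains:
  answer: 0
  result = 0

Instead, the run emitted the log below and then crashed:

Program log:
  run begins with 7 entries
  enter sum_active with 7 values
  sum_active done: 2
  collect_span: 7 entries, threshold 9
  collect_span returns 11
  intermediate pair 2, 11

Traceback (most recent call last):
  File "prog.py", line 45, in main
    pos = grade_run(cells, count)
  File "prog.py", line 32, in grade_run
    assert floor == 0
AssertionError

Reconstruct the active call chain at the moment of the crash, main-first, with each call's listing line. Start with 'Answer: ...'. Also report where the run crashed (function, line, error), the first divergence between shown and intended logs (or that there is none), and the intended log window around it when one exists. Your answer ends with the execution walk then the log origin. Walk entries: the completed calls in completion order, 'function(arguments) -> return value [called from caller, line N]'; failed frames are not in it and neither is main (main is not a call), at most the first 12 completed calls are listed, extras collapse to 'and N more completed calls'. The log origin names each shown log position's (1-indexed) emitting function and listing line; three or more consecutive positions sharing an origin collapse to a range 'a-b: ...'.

Answer: main -> grade_run (called at line 45).
Key observation: After 6 matching log lines the faulty run goes silent, while the working version continues with 'enter trim_outliers: left 0 right 2'.
Crash: grade_run, line 32, AssertionError.
First divergence: position 7 — after 6 matching lines the faulty run goes silent; intended next line 'enter trim_outliers: left 0 right 2'.
Intended log window:
  5: collect_span returns 11
  6: intermediate pair 2, 11
  7: enter trim_outliers: left 0 right 2
Execution walk:
  sum_active([11, 3, 7, 9, 4, 1, 6]) -> 2  [called from grade_run, line 29]
  collect_span([11, 3, 7, 9, 4, 1, 6], 9) -> 11  [called from grade_run, line 30]
Origin of each log line:
  1: emitted by main (line 44)
  2: emitted by sum_active (line 2)
  3: emitted by sum_active (line 7)
  4: emitted by collect_span (line 11)
  5: emitted by collect_span (line 16)
  6: emitted by grade_run (line 31)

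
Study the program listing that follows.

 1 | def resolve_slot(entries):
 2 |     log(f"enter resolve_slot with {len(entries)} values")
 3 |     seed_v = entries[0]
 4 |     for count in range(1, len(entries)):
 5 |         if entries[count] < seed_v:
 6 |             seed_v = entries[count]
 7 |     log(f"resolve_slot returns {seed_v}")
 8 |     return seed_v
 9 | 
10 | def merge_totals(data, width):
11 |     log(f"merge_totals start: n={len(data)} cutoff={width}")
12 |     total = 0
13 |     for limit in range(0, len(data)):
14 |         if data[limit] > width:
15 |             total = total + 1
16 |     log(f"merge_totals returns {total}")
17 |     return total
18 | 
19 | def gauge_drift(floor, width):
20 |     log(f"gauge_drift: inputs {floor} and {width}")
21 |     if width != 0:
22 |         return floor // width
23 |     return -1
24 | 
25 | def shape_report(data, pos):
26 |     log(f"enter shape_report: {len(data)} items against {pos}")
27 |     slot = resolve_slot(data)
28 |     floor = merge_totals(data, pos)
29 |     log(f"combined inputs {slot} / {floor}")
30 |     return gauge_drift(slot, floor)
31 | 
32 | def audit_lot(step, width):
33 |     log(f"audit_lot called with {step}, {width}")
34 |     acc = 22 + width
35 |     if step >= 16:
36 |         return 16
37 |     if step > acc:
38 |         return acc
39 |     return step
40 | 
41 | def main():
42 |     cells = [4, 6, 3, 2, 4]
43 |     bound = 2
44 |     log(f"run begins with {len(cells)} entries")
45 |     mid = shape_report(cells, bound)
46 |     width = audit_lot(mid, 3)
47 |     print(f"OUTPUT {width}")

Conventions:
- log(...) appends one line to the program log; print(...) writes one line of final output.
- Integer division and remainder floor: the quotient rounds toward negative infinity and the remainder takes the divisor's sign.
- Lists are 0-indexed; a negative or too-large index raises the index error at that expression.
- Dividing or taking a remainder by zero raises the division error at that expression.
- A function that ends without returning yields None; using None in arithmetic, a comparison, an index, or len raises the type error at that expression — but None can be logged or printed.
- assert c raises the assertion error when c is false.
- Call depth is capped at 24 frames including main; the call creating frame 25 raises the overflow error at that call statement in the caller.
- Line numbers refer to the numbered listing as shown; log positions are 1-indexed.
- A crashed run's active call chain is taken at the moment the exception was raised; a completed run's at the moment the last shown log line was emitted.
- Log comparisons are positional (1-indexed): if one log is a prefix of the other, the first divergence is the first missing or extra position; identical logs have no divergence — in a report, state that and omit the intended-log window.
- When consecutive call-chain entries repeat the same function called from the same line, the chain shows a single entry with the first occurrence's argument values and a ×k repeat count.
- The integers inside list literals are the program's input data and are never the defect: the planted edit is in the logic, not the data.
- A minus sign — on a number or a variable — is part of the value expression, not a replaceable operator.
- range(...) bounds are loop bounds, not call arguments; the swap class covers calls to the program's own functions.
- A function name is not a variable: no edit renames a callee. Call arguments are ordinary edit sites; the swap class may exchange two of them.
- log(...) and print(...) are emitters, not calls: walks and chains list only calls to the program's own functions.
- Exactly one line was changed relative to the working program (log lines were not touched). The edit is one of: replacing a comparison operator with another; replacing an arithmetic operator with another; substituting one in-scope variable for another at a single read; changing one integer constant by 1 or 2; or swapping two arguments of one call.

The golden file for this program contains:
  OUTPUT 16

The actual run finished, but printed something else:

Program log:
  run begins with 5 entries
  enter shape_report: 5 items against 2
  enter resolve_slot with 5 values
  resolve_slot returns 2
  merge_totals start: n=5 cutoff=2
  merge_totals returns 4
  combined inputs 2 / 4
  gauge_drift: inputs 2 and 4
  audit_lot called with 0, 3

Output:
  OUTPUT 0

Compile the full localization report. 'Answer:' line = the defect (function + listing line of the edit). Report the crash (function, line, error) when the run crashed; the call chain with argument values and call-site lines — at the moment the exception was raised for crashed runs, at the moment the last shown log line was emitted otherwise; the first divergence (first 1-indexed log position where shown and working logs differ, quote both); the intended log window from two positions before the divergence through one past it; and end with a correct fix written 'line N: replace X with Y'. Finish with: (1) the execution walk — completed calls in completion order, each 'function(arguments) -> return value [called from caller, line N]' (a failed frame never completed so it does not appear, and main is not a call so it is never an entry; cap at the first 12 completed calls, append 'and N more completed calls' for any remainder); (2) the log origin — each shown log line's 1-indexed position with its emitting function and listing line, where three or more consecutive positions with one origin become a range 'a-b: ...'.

Answer: the defect is in audit_lot at line 35.
Core observation: The logs agree in full; only the final output differs.
Call chain: main -> audit_lot(0, 3) (called at line 46).
First divergence: there is none — every log position agrees.
Execution walk:
  resolve_slot([4, 6, 3, 2, 4]) -> 2  [called from shape_report, line 27]
  merge_totals([4, 6, 3, 2, 4], 2) -> 4  [called from shape_report, line 28]
  gauge_drift(2, 4) -> 0  [called from shape_report, line 30]
  shape_report([4, 6, 3, 2, 4], 2) -> 0  [called from main, line 45]
  audit_lot(0, 3) -> 0  [called from main, line 46]
Origin of each log line:
  1: emitted by main (line 44)
  2: emitted by shape_report (line 26)
  3: emitted by resolve_slot (line 2)
  4: emitted by resolve_slot (line 7)
  5: emitted by merge_totals (line 11)
  6: emitted by merge_totals (line 16)
  7: emitted by shape_report (line 29)
  8: emitted by gauge_drift (line 20)
  9: emitted by audit_lot (line 33)
A correct fix: line 35: replace `>=` with `<`.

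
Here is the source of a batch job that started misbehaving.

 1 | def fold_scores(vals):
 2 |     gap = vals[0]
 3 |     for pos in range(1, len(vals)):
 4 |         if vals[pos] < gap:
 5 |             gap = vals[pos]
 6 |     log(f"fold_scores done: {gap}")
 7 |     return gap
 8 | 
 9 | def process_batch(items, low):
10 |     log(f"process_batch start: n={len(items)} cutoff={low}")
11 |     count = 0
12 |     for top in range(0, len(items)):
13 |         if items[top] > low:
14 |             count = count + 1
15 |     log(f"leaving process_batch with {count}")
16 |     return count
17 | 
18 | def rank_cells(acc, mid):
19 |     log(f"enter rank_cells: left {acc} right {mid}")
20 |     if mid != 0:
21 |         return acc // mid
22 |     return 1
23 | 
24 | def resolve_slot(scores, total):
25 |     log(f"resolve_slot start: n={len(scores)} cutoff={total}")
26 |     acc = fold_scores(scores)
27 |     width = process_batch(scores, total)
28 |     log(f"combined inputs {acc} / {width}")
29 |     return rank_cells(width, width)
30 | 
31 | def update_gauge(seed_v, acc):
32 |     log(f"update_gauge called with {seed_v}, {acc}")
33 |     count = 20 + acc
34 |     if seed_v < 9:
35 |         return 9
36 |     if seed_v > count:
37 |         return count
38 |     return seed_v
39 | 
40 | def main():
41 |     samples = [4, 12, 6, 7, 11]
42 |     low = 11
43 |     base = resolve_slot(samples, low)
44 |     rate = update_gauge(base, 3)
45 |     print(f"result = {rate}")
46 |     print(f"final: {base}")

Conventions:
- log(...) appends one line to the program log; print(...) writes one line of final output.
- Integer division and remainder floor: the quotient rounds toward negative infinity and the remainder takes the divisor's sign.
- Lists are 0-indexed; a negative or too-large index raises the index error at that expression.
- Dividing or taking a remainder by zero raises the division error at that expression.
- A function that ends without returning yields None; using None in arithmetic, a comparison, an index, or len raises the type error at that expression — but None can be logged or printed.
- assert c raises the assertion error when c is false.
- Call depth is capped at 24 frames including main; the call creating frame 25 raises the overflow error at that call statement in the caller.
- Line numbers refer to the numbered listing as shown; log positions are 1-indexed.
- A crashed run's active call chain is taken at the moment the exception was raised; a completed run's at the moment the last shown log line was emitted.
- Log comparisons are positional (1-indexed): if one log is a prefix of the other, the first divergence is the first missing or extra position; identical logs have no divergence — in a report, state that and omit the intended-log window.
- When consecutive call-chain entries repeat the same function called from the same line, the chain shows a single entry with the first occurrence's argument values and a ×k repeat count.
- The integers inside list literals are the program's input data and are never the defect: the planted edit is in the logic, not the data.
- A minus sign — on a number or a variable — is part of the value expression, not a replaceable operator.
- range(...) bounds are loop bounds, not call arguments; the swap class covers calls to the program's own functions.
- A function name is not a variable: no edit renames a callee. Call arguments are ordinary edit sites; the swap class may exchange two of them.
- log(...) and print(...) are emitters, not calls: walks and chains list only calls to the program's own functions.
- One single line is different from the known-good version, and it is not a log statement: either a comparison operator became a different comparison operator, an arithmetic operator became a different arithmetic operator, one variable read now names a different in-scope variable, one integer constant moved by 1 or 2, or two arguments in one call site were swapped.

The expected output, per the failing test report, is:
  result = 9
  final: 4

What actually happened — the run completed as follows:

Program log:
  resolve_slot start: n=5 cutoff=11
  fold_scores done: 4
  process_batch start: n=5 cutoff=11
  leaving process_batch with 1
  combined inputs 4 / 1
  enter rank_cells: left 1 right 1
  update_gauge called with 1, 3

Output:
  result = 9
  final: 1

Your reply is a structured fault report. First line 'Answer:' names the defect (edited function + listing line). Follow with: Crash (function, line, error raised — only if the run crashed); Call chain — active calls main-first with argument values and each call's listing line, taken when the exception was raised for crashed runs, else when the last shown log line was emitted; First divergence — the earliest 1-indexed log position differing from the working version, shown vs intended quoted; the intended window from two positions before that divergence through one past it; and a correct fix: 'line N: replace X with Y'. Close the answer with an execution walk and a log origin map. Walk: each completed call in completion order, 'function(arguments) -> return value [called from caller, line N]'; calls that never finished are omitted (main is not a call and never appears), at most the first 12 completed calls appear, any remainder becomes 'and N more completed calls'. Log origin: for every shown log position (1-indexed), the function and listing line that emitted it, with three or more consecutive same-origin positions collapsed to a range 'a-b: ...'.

Answer: the defect is in resolve_slot at line 29.
The tell: The log first diverges at position 6: the faulty run prints 'enter rank_cells: left 1 right 1' where the working version prints 'enter rank_cells: left 4 right 1'.
Call chain: main -> update_gauge(1, 3) (called at line 44).
First divergence: position 6 — the shown line 'enter rank_cells: left 1 right 1' should read 'enter rank_cells: left 4 right 1'.
Intended log window:
  4: leaving process_batch with 1
  5: combined inputs 4 / 1
  6: enter rank_cells: left 4 right 1
  7: update_gauge called with 4, 3
Execution walk:
  fold_scores([4, 12, 6, 7, 11]) -> 4  [called from resolve_slot, line 26]
  process_batch([4, 12, 6, 7, 11], 11) -> 1  [called from resolve_slot, line 27]
  rank_cells(1, 1) -> 1  [called from resolve_slot, line 29]
  resolve_slot([4, 12, 6, 7, 11], 11) -> 1  [called from main, line 43]
  update_gauge(1, 3) -> 9  [called from main, line 44]
Origin of each log line:
  1 — resolve_slot, line 25
  2 — fold_scores, line 6
  3 — process_batch, line 10
  4 — process_batch, line 15
  5 — resolve_slot, line 28
  6 — rank_cells, line 19
  7 — update_gauge, line 32
A correct fix: line 29: replace `rank_cells(width, width)` with `rank_cells(acc, width)`.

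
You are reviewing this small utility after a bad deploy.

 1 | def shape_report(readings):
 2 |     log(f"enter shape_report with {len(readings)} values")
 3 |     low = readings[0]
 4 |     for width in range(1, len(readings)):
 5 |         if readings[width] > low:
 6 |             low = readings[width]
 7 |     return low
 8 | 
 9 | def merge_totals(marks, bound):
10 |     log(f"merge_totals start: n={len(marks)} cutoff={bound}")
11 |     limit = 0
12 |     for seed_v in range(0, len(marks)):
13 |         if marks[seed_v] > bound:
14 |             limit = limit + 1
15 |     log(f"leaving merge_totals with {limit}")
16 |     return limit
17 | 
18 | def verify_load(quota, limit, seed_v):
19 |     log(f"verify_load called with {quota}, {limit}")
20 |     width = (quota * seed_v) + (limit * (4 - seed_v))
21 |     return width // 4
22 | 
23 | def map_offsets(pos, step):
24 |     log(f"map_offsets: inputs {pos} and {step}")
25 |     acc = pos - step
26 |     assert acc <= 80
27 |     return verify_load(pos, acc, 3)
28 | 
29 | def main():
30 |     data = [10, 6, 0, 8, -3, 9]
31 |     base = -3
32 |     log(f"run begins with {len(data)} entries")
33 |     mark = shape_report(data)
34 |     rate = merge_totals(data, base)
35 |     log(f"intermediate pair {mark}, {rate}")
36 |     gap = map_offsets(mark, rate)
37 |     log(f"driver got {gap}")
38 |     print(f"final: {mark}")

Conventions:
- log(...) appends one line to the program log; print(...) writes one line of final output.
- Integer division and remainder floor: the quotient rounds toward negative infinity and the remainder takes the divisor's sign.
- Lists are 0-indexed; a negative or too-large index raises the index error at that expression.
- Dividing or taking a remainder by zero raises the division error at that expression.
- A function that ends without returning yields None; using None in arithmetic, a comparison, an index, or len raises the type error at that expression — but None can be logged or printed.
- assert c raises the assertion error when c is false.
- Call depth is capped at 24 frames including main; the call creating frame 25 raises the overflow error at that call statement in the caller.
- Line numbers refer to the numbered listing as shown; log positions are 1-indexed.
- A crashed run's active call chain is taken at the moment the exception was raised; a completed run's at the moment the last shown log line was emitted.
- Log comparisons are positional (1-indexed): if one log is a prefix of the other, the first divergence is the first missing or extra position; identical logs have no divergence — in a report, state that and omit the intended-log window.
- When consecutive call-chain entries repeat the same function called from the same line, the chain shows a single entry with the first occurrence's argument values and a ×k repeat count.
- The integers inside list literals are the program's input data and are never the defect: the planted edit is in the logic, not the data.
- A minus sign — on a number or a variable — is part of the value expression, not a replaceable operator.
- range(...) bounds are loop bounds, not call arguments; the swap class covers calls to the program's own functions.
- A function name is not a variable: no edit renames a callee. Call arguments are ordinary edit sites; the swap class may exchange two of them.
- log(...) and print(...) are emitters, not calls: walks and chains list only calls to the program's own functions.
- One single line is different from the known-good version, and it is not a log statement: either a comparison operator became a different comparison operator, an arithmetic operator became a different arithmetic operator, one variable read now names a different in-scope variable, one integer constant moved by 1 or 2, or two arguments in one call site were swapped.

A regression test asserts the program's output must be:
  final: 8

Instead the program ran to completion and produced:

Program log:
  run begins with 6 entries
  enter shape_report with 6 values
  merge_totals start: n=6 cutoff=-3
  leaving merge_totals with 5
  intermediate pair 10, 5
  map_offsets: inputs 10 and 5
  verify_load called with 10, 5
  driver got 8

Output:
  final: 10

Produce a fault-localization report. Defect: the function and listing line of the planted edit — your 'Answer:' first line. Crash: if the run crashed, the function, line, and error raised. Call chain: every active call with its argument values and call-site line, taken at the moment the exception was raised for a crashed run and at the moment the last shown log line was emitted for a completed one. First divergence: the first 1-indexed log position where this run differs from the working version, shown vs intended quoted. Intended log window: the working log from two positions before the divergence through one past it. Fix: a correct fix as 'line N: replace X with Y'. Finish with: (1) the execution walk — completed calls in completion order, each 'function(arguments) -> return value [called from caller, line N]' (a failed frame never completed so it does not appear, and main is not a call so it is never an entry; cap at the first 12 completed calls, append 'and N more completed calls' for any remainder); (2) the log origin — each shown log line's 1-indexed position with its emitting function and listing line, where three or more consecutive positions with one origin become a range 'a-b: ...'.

Answer: the defect is in main at line 38.
Core observation: Every logged value matches the working version; the printed result is what differs.
Call chain: main.
First divergence: none — the logs agree in full.
Execution walk:
  shape_report([10, 6, 0, 8, -3, 9]) -> 10  [called from main, line 33]
  merge_totals([10, 6, 0, 8, -3, 9], -3) -> 5  [called from main, line 34]
  verify_load(10, 5, 3) -> 8  [called from map_offsets, line 27]
  map_offsets(10, 5) -> 8  [called from main, line 36]
Log line origins:
  1: logged in main at line 32
  2: logged in shape_report at line 2
  3: logged in merge_totals at line 10
  4: logged in merge_totals at line 15
  5: logged in main at line 35
  6: logged in map_offsets at line 24
  7: logged in verify_load at line 19
  8: logged in main at line 37
A correct fix: line 38: replace `mark` with `gap`.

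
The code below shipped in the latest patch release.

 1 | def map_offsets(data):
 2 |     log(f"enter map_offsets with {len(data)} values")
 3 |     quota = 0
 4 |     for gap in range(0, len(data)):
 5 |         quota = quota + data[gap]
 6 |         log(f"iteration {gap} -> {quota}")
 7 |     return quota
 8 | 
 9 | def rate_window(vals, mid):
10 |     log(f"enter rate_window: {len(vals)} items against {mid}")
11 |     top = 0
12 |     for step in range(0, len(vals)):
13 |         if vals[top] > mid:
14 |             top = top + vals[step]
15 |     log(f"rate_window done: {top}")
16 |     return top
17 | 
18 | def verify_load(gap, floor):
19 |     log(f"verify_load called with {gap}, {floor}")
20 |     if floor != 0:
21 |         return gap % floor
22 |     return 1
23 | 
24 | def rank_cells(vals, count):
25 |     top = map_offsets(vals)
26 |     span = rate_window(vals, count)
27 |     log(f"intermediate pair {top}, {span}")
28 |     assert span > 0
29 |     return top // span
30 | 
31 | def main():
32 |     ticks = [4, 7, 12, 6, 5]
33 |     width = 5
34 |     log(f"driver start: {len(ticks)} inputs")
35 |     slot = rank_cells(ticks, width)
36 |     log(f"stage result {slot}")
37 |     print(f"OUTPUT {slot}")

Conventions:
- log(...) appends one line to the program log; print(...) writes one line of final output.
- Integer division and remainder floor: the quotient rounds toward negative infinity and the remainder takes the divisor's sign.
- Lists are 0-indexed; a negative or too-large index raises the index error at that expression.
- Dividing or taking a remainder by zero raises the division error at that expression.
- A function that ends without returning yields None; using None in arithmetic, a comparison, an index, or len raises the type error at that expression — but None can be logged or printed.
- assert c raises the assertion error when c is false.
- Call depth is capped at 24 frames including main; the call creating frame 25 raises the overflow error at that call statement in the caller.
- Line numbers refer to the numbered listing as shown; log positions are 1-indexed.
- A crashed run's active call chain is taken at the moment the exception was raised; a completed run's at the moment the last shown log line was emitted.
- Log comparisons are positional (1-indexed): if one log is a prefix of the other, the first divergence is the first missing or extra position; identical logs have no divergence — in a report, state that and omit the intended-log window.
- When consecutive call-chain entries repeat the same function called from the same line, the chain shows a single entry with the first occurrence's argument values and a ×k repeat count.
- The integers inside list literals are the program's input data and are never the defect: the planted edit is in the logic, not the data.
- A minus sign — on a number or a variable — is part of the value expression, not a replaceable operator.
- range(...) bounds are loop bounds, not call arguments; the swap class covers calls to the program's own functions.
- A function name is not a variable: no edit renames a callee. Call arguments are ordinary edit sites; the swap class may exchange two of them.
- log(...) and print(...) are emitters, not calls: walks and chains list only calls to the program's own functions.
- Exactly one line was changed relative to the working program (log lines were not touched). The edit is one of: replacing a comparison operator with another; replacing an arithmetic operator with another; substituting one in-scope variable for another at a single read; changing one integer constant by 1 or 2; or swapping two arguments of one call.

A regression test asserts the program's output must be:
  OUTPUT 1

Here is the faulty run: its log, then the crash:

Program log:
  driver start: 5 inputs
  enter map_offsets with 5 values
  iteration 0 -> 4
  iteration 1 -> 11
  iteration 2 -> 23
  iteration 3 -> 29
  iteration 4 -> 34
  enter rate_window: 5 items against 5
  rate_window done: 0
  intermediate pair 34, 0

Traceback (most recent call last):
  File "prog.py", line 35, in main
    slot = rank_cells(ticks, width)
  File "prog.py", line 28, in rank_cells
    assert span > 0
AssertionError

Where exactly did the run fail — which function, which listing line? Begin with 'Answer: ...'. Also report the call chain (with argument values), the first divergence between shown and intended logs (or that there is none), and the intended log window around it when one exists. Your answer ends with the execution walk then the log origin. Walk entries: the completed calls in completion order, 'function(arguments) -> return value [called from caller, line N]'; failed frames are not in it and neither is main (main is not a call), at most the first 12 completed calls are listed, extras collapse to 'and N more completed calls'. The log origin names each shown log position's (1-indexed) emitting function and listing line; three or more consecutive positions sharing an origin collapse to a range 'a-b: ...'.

Answer: the error was raised in rank_cells, line 28.
The tell: At log position 9 the runs split — shown 'rate_window done: 0', but the working version logs 'rate_window done: 25'.
Call chain: main -> rank_cells([4, 7, 12, 6, 5], 5) (called at line 35).
First divergence: at position 9 the run shows 'rate_window done: 0' where the working version logs 'rate_window done: 25'.
Intended log window:
  7: iteration 4 -> 34
  8: enter rate_window: 5 items against 5
  9: rate_window done: 25
  10: intermediate pair 34, 25
Execution walk:
  map_offsets([4, 7, 12, 6, 5]) -> 34  [called from rank_cells, line 25]
  rate_window([4, 7, 12, 6, 5], 5) -> 0  [called from rank_cells, line 26]
Origin of each log line:
  1: logged in main at line 34
  2: logged in map_offsets at line 2
  3-7: logged in map_offsets at line 6
  8: logged in rate_window at line 10
  9: logged in rate_window at line 15
  10: logged in rank_cells at line 27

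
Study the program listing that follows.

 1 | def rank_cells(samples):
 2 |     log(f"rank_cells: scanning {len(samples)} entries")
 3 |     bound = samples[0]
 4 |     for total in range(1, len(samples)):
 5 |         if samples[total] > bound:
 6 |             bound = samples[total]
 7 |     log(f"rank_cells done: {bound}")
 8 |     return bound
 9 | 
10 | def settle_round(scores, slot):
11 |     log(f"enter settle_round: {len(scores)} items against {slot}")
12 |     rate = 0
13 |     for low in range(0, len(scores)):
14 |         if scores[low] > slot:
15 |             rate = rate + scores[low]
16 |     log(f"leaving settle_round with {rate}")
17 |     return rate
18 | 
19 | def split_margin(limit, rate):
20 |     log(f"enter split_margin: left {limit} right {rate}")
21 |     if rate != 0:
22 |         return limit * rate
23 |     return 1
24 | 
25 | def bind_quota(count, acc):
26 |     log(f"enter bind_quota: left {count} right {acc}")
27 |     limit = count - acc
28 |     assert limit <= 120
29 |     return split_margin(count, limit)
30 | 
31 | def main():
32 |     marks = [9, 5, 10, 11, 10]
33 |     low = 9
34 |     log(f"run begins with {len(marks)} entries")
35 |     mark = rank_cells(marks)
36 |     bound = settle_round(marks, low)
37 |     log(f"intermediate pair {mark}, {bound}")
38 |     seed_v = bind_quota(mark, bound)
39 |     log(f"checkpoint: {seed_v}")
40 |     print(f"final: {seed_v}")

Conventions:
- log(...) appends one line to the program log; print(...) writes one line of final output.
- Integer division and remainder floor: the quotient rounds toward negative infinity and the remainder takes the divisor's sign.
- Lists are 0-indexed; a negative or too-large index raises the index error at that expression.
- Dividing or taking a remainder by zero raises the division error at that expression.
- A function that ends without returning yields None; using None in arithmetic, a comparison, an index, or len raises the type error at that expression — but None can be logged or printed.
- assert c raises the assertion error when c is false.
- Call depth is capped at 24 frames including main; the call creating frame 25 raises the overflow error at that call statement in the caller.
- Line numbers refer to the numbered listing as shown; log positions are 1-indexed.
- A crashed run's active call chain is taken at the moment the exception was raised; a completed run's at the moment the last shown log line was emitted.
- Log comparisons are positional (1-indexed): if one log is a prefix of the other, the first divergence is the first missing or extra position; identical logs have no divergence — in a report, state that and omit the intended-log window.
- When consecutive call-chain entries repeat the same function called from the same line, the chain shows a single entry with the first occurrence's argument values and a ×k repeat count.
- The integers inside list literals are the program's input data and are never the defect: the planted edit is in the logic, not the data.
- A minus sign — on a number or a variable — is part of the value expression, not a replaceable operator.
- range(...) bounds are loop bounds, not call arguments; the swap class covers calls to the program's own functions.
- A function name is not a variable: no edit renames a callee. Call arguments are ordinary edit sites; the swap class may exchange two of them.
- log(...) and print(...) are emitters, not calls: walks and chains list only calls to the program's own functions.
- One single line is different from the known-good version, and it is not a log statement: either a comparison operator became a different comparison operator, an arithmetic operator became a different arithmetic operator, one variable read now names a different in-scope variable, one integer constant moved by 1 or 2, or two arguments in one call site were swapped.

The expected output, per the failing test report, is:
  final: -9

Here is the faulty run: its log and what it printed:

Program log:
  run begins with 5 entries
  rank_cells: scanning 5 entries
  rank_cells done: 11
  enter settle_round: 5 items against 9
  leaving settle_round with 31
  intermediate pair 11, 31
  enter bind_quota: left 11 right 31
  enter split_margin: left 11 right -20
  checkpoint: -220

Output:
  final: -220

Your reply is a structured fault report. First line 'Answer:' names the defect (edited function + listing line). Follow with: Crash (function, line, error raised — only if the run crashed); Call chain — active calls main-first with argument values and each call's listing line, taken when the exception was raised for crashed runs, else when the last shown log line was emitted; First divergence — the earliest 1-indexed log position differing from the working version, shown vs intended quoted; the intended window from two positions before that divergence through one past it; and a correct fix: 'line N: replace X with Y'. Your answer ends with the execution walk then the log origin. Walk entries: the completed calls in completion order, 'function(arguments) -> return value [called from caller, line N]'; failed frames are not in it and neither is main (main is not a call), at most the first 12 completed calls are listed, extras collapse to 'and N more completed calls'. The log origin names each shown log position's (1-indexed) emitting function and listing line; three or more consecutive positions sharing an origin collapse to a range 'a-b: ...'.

Answer: the defect is in split_margin at line 22.
The tell: The log first diverges at position 9: the faulty run prints 'checkpoint: -220' where the working version prints 'checkpoint: -9'.
Call chain: main.
First divergence: at position 9 the run shows 'checkpoint: -220' where the working version logs 'checkpoint: -9'.
Intended log window:
  7: enter bind_quota: left 11 right 31
  8: enter split_margin: left 11 right -20
  9: checkpoint: -9
Execution walk:
  rank_cells([9, 5, 10, 11, 10]) -> 11  [called from main, line 35]
  settle_round([9, 5, 10, 11, 10], 9) -> 31  [called from main, line 36]
  split_margin(11, -20) -> -220  [called from bind_quota, line 29]
  bind_quota(11, 31) -> -220  [called from main, line 38]
Origin of each log line:
  1: emitted by main (line 34)
  2: emitted by rank_cells (line 2)
  3: emitted by rank_cells (line 7)
  4: emitted by settle_round (line 11)
  5: emitted by settle_round (line 16)
  6: emitted by main (line 37)
  7: emitted by bind_quota (line 26)
  8: emitted by split_margin (line 20)
  9: emitted by main (line 39)
A correct fix: line 22: replace `*` with `%`.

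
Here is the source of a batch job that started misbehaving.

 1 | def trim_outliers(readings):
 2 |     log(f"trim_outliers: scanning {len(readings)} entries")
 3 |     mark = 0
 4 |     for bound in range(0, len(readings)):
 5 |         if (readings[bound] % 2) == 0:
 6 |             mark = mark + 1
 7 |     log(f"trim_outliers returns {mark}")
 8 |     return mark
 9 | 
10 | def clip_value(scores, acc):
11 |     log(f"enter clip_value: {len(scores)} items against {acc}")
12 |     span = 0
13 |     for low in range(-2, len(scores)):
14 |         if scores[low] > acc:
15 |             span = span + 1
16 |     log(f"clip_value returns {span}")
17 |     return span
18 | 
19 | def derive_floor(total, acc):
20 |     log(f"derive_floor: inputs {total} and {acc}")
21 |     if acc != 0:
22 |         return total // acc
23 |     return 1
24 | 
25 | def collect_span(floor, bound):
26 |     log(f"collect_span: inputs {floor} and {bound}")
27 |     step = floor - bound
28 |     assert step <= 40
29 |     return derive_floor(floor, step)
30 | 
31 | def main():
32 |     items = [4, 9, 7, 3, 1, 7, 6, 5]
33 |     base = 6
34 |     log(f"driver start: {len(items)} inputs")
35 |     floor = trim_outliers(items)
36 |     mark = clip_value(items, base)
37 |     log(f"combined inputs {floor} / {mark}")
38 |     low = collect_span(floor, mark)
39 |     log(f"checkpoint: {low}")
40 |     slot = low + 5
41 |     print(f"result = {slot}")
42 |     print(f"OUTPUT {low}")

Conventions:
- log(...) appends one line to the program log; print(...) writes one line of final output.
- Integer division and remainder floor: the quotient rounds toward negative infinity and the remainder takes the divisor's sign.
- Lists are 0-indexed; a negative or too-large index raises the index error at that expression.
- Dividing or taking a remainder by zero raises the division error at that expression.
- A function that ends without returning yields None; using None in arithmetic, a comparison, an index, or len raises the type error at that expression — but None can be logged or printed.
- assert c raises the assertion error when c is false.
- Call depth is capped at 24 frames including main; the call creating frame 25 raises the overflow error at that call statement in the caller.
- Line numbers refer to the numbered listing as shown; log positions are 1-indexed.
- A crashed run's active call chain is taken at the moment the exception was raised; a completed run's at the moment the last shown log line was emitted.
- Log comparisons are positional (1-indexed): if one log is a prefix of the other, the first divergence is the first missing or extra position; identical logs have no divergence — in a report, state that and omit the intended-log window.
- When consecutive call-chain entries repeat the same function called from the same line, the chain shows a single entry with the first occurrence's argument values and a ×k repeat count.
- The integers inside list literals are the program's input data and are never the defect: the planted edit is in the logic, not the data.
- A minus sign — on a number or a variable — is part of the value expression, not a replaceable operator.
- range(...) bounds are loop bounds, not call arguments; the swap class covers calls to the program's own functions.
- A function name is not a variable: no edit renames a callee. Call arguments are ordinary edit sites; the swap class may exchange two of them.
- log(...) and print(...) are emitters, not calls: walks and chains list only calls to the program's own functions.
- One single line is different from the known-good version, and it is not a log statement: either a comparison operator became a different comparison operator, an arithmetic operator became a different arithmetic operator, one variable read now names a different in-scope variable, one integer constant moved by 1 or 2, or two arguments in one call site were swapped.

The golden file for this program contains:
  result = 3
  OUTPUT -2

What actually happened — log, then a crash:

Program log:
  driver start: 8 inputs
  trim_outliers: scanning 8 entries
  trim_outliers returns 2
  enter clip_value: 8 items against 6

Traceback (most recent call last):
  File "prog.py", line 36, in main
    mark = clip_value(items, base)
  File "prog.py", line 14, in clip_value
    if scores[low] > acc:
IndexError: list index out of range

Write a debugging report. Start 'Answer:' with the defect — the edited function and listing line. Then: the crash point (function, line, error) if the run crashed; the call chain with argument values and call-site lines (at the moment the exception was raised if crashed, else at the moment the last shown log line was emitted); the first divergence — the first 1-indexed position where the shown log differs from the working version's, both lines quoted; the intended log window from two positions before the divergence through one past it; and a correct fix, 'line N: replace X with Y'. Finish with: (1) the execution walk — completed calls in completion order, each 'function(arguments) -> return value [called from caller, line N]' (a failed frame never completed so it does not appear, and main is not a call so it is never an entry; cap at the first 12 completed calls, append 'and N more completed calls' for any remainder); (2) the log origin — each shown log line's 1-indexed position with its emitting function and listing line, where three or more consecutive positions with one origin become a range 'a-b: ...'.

Answer: the defect is in clip_value at line 13.
Key observation: Only 4 log lines were emitted before the run died; the intended continuation was 'clip_value returns 3'.
Crash: clip_value, line 14, IndexError.
Call chain: main -> clip_value([4, 9, 7, 3, 1, 7, 6, 5], 6) (called at line 36).
First divergence: position 5; the shown log stops at 4 lines while the working version next logs 'clip_value returns 3'.
Intended log window:
  3: trim_outliers returns 2
  4: enter clip_value: 8 items against 6
  5: clip_value returns 3
  6: combined inputs 2 / 3
Execution walk:
  trim_outliers([4, 9, 7, 3, 1, 7, 6, 5]) -> 2  [called from main, line 35]
Origin of each log line:
  1: logged in main at line 34
  2: logged in trim_outliers at line 2
  3: logged in trim_outliers at line 7
  4: logged in clip_value at line 11
A correct fix: line 13: replace `-2` with `0`.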